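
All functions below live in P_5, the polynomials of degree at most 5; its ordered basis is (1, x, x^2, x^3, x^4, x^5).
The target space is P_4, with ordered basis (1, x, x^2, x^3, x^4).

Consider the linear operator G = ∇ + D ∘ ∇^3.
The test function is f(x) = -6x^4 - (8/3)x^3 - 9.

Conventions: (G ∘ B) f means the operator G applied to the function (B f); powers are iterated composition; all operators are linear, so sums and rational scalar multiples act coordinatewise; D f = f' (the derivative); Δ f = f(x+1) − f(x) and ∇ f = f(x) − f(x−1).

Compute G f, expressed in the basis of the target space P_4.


g(x) = -24x^3 + 28x^2 - 16x - 422/3

∇ f = -24x^3 + 28x^2 - 16x + 10/3
∇ f = -24x^3 + 28x^2 - 16x + 10/3
∇ ∇ f = -72x^2 + 128x - 68
∇ ∇ ∇ f = -144x + 200
D ∇^3 f = -144
(∇ + D ∘ ∇^3) f = -24x^3 + 28x^2 - 16x - 422/3


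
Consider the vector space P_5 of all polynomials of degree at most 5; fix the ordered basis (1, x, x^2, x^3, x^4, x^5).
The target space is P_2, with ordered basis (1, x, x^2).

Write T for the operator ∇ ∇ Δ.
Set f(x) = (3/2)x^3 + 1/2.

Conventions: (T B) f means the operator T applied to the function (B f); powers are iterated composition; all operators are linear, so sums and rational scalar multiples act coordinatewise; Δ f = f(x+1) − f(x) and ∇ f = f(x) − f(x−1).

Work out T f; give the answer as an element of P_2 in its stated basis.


Δ f = (9/2)x^2 + (9/2)x + 3/2
∇ Δ f = 9x
∇ ∇ Δ f = 9

the image equals g(x) = 9


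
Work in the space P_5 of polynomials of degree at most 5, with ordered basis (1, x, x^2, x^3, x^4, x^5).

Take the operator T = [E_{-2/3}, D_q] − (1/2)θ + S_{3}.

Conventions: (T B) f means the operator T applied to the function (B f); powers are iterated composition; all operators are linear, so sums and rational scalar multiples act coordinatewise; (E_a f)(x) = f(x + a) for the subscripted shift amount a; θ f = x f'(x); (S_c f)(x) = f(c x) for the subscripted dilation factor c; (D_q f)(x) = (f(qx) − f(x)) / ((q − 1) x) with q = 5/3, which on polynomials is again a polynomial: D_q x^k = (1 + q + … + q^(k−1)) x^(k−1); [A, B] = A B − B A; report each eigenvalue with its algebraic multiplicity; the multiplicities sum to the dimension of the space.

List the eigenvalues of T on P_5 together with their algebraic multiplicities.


λ = 1 (multiplicity 1), λ = 5/2 (multiplicity 1), λ = 8 (multiplicity 1), λ = 51/2 (multiplicity 1), λ = 79 (multiplicity 1), λ = 481/2 (multiplicity 1)

image of 1: 1
image of x: (5/2)x
image of x^2: 8x^2 - 4/9
image of x^3: (51/2)x^3 - (52/27)x + 88/81
image of x^4: 79x^4 - (152/27)x^2 + (512/81)x - 1312/729
image of x^5: (481/2)x^5 - (3368/243)x^3 + (5648/243)x^2 - (28832/2187)x + 16576/6561
the matrix is upper triangular; its diagonal is (1, 5/2, 8, 51/2, 79, 481/2)
for a triangular matrix the eigenvalues are the diagonal entries, with algebraic multiplicity their repetition count


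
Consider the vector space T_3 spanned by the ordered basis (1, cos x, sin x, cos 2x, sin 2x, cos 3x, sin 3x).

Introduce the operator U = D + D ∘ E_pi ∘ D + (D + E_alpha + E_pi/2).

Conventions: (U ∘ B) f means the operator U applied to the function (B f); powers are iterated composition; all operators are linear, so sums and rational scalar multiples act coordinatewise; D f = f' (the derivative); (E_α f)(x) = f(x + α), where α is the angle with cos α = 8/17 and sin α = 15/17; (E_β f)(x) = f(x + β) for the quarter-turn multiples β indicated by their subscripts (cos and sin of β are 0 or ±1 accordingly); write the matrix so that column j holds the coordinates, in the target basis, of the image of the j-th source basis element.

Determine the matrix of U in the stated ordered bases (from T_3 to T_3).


image of 1: 2
image of cos x: (25/17)cos x - (66/17)sin x
image of sin x: (66/17)cos x + (25/17)sin x
image of cos 2x: -(1606/289)cos 2x - (1396/289)sin 2x
image of sin 2x: (1396/289)cos 2x - (1606/289)sin 2x
image of cos 3x: (39329/4913)cos 3x - (24070/4913)sin 3x
image of sin 3x: (24070/4913)cos 3x + (39329/4913)sin 3x
each image's coordinates form column j of the matrix

the matrix is [[2, 0, 0, 0, 0, 0, 0]; [0, 25/17, 66/17, 0, 0, 0, 0]; [0, -66/17, 25/17, 0, 0, 0, 0]; [0, 0, 0, -1606/289, 1396/289, 0, 0]; [0, 0, 0, -1396/289, -1606/289, 0, 0]; [0, 0, 0, 0, 0, 39329/4913, 24070/4913]; [0, 0, 0, 0, 0, -24070/4913, 39329/4913]] (rows listed top to bottom)


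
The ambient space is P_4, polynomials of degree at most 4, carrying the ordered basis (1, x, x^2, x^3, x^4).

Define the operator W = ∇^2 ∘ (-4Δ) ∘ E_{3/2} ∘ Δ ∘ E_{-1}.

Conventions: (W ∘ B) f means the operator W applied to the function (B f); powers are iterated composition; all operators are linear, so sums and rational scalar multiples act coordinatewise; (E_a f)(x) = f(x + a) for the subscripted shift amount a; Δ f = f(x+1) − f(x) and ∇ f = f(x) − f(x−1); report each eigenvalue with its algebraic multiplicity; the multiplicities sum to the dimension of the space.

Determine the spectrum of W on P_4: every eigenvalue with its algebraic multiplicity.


image of 1: 0
image of x: 0
image of x^2: 0
image of x^3: 0
image of x^4: -96
the matrix is upper triangular; its diagonal is (0, 0, 0, 0, 0)
for a triangular matrix the eigenvalues are the diagonal entries, with algebraic multiplicity their repetition count

λ = 0 (multiplicity 5)


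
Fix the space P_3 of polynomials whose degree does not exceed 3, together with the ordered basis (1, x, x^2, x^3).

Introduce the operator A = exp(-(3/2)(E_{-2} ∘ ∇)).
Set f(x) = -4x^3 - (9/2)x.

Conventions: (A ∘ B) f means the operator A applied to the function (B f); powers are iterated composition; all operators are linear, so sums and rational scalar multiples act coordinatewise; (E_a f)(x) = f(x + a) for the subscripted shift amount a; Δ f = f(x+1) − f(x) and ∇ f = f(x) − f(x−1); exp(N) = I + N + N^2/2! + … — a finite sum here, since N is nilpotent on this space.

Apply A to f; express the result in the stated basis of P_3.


the image equals g(x) = -4x^3 + 18x^2 - (243/2)x + 1077/4

order-1 term: 18x^2 - 90x + 483/4
order-2 term: -27x + 135
order-3 term: 27/2
the series for exp(-(3/2)(E_{-2} ∘ ∇)) f terminates at order 3
exp(-(3/2)(E_{-2} ∘ ∇)) f = -4x^3 + 18x^2 - (243/2)x + 1077/4


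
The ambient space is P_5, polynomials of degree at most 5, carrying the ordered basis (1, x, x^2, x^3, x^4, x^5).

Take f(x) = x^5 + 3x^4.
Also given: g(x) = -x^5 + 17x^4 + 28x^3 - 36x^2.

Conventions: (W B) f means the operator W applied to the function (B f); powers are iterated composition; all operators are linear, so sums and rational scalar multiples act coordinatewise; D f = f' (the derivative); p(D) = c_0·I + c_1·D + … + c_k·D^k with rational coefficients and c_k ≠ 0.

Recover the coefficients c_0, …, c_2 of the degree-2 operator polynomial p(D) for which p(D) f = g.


D^0 f = x^5 + 3x^4
D^1 f = 5x^4 + 12x^3
D^2 f = 20x^3 + 36x^2
matching coefficients of g against c_0 f + c_1 Df + … from the top degree down determines the c_i
solution: c_0 = -1, c_1 = 4, c_2 = -1

p(D) = -I + 4·D − D^2, i.e. c_0 = -1, c_1 = 4, c_2 = -1


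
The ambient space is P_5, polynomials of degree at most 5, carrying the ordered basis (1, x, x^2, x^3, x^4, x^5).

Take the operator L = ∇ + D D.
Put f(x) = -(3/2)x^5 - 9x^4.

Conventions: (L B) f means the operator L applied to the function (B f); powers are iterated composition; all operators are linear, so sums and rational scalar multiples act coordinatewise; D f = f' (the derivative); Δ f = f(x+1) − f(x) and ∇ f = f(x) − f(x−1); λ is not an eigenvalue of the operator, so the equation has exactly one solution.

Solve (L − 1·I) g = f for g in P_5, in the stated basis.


the image equals g(x) = (3/2)x^5 + (33/2)x^4 + 81x^3 + 357x^2 + (2031/2)x + 2877/2

write g with unknown coordinates in the stated basis and equate coefficients in (L − 1·I) g = f
solving from the highest basis element down gives g = (3/2)x^5 + (33/2)x^4 + 81x^3 + 357x^2 + (2031/2)x + 2877/2
check: L g = (15/2)x^4 + 81x^3 + 357x^2 + (2031/2)x + 2877/2
so L g − 1·g = -(3/2)x^5 - 9x^4 = f ✓


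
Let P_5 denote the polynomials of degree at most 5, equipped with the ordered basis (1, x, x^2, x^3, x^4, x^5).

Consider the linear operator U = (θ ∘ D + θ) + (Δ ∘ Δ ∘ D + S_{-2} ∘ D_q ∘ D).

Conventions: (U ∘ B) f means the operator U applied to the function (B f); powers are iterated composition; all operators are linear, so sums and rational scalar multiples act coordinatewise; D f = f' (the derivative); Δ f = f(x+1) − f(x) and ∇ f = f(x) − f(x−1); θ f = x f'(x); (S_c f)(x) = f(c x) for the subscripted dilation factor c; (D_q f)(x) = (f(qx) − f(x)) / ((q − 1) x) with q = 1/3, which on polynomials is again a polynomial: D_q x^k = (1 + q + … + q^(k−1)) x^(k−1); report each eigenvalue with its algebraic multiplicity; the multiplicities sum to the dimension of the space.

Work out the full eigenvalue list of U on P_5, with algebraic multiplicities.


λ = 0 (multiplicity 1), λ = 1 (multiplicity 1), λ = 2 (multiplicity 1), λ = 3 (multiplicity 1), λ = 4 (multiplicity 1), λ = 5 (multiplicity 1)

image of 1: 0
image of x: x
image of x^2: 2x^2 + 2x + 2
image of x^3: 3x^3 + 6x^2 - 8x + 6
image of x^4: 4x^4 + 12x^3 + (208/9)x^2 + 24x + 24
image of x^5: 5x^5 + 20x^4 - (1600/27)x^3 + 60x^2 + 120x + 70
the matrix is upper triangular; its diagonal is (0, 1, 2, 3, 4, 5)
for a triangular matrix the eigenvalues are the diagonal entries, with algebraic multiplicity their repetition count


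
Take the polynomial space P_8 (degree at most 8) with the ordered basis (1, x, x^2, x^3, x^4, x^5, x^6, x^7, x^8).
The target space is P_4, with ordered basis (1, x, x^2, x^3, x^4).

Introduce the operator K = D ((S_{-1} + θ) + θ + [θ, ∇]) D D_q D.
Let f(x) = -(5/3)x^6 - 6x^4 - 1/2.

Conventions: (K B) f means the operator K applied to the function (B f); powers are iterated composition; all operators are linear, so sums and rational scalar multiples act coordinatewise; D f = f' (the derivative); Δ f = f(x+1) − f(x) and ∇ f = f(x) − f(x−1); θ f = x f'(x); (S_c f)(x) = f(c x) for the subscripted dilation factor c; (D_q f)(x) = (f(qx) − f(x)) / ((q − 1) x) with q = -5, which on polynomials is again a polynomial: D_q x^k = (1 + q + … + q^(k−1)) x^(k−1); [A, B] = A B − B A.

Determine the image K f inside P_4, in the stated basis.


the image equals g(x) = -312600x^2 + 125040x - 126048

D f = -10x^5 - 24x^3
D_q D f = -5210x^4 - 504x^2
D D_q D f = -20840x^3 - 1008x
S_{-1} (D D_q D) f = 20840x^3 + 1008x
θ (D D_q D) f = -62520x^3 - 1008x
(S_{-1} + θ) (D D_q D) f = -41680x^3
θ (D D_q D) f = -62520x^3 - 1008x
∇ (D D_q D) f = -62520x^2 + 62520x - 21848
θ ∇ (D D_q D) f = -125040x^2 + 62520x
θ (D D_q D) f = -62520x^3 - 1008x
∇ θ (D D_q D) f = -187560x^2 + 187560x - 63528
[θ, ∇] (D D_q D) f = 62520x^2 - 125040x + 63528
((S_{-1} + θ) + θ + [θ, ∇]) (D D_q D) f = -104200x^3 + 62520x^2 - 126048x + 63528
D (((S_{-1} + θ) + θ + [θ, ∇]) D D_q D) f = -312600x^2 + 125040x - 126048


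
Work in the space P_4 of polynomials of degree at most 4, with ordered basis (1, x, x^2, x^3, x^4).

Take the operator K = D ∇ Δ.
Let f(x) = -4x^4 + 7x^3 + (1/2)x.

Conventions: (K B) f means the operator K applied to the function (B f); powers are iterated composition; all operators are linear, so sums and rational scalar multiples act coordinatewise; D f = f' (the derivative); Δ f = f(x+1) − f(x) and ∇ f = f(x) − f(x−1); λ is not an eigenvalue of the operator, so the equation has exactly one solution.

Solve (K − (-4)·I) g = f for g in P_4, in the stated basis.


g(x) = -x^4 + (7/4)x^3 + (49/8)x - 21/8

write g with unknown coordinates in the stated basis and equate coefficients in (K − (-4)·I) g = f
solving from the highest basis element down gives g = -x^4 + (7/4)x^3 + (49/8)x - 21/8
check: K g = -24x + 21/2
so K g − (-4)·g = -4x^4 + 7x^3 + (1/2)x = f ✓


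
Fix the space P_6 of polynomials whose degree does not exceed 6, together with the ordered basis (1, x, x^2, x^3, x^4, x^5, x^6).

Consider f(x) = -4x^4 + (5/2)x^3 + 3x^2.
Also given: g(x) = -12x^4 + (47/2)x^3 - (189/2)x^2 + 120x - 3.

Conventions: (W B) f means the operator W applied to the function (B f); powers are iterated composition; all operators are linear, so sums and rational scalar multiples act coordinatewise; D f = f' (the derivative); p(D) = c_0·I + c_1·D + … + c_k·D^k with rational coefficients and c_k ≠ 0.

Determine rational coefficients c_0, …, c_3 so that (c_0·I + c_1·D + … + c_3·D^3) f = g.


D^0 f = -4x^4 + (5/2)x^3 + 3x^2
D^1 f = -16x^3 + (15/2)x^2 + 6x
D^2 f = -48x^2 + 15x + 6
D^3 f = -96x + 15
matching coefficients of g against c_0 f + c_1 Df + … from the top degree down determines the c_i
solution: c_0 = 3, c_1 = -1, c_2 = 2, c_3 = -1

c_0 = 3, c_1 = -1, c_2 = 2, c_3 = -1


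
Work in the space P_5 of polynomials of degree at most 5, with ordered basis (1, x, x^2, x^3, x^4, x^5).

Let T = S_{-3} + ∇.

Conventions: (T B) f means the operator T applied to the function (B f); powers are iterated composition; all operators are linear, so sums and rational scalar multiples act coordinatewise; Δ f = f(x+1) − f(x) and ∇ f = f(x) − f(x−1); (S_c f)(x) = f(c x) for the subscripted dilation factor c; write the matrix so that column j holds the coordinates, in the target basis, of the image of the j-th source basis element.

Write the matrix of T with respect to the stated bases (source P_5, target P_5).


the matrix is [[1, 1, -1, 1, -1, 1]; [0, -3, 2, -3, 4, -5]; [0, 0, 9, 3, -6, 10]; [0, 0, 0, -27, 4, -10]; [0, 0, 0, 0, 81, 5]; [0, 0, 0, 0, 0, -243]] (rows listed top to bottom)

image of 1: 1
image of x: -3x + 1
image of x^2: 9x^2 + 2x - 1
image of x^3: -27x^3 + 3x^2 - 3x + 1
image of x^4: 81x^4 + 4x^3 - 6x^2 + 4x - 1
image of x^5: -243x^5 + 5x^4 - 10x^3 + 10x^2 - 5x + 1
each image's coordinates form column j of the matrix


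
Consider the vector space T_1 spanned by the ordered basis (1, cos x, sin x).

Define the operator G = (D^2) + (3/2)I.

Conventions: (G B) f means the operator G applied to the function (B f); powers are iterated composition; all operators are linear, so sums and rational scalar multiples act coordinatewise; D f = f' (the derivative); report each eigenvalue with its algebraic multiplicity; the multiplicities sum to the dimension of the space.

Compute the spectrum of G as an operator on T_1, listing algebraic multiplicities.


λ = 1/2 (multiplicity 2), λ = 3/2 (multiplicity 1)

image of 1: 3/2
image of cos x: (1/2)cos x
image of sin x: (1/2)sin x
the matrix is diagonal; its diagonal is (3/2, 1/2, 1/2)
for a triangular matrix the eigenvalues are the diagonal entries, with algebraic multiplicity their repetition count


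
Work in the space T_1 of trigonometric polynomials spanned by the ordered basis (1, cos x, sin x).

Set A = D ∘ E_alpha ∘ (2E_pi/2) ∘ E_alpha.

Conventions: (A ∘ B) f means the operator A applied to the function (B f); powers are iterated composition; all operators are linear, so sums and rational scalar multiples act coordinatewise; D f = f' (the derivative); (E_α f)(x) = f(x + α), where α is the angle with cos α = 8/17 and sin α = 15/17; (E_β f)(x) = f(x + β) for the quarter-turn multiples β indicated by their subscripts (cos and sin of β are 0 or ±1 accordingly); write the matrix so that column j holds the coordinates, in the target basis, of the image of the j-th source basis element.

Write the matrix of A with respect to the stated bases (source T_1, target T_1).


image of 1: 0
image of cos x: (322/289)cos x + (480/289)sin x
image of sin x: -(480/289)cos x + (322/289)sin x
each image's coordinates form column j of the matrix

the matrix is [[0, 0, 0]; [0, 322/289, -480/289]; [0, 480/289, 322/289]] (rows listed top to bottom)


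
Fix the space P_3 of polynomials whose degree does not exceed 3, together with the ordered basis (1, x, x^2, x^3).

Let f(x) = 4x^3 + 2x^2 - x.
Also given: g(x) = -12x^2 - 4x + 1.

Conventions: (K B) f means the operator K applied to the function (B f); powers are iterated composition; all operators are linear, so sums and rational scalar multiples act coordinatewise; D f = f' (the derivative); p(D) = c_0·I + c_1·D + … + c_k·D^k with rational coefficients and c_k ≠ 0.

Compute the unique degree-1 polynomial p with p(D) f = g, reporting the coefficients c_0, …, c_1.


D^0 f = 4x^3 + 2x^2 - x
D^1 f = 12x^2 + 4x - 1
matching coefficients of g against c_0 f + c_1 Df + … from the top degree down determines the c_i
solution: c_0 = 0, c_1 = -1

p(D) = -D, i.e. c_0 = 0, c_1 = -1


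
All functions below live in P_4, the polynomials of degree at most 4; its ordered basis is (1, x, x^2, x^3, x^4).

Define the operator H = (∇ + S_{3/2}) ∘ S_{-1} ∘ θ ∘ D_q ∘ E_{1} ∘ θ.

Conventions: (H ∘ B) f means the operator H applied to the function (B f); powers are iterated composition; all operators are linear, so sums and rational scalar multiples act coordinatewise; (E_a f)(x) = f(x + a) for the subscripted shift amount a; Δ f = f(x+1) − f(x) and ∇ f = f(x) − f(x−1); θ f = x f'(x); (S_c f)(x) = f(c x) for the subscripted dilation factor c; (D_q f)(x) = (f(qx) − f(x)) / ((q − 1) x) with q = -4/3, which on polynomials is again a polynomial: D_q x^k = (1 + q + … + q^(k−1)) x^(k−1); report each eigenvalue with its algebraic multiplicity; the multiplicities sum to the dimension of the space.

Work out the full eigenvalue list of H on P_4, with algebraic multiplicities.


λ = 0 (multiplicity 5)

image of 1: 0
image of x: 0
image of x^2: x + 2/3
image of x^3: (39/2)x^2 + (131/6)x - 17/3
image of x^4: (75/2)x^3 + (412/3)x^2 + (640/9)x - 244/9
the matrix is upper triangular; its diagonal is (0, 0, 0, 0, 0)
for a triangular matrix the eigenvalues are the diagonal entries, with algebraic multiplicity their repetition count


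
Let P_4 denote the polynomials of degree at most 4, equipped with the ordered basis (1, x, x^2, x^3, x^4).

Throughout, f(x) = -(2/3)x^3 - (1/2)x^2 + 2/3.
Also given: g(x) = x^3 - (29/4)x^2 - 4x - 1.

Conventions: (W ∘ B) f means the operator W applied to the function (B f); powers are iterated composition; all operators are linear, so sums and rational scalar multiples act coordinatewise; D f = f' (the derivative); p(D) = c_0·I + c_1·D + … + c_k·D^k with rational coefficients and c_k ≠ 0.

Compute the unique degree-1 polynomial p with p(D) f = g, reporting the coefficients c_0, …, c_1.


c_0 = -3/2, c_1 = 4

D^0 f = -(2/3)x^3 - (1/2)x^2 + 2/3
D^1 f = -2x^2 - x
matching coefficients of g against c_0 f + c_1 Df + … from the top degree down determines the c_i
solution: c_0 = -3/2, c_1 = 4


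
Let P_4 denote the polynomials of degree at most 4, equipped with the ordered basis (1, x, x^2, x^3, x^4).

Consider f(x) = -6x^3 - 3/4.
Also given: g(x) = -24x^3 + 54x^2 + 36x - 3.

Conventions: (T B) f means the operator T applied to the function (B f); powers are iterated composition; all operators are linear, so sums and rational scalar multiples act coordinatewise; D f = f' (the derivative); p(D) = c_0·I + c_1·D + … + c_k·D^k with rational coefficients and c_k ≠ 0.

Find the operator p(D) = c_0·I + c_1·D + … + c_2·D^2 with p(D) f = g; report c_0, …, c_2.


c_0 = 4, c_1 = -3, c_2 = -1

D^0 f = -6x^3 - 3/4
D^1 f = -18x^2
D^2 f = -36x
matching coefficients of g against c_0 f + c_1 Df + … from the top degree down determines the c_i
solution: c_0 = 4, c_1 = -3, c_2 = -1


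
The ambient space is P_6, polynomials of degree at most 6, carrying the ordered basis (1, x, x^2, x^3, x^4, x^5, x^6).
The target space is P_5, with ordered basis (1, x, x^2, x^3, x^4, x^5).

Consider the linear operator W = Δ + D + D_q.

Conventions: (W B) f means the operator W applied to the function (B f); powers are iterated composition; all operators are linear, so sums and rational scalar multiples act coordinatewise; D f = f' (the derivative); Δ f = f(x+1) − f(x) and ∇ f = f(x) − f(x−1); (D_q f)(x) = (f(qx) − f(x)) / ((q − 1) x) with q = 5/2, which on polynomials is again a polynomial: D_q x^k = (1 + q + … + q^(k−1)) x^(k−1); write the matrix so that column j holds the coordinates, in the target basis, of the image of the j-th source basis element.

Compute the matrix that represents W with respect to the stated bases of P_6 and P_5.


the matrix is [[0, 3, 1, 1, 1, 1, 1]; [0, 0, 15/2, 3, 4, 5, 6]; [0, 0, 0, 63/4, 6, 10, 15]; [0, 0, 0, 0, 267/8, 10, 20]; [0, 0, 0, 0, 0, 1191/16, 15]; [0, 0, 0, 0, 0, 0, 5571/32]] (rows listed top to bottom)

image of 1: 0
image of x: 3
image of x^2: (15/2)x + 1
image of x^3: (63/4)x^2 + 3x + 1
image of x^4: (267/8)x^3 + 6x^2 + 4x + 1
image of x^5: (1191/16)x^4 + 10x^3 + 10x^2 + 5x + 1
image of x^6: (5571/32)x^5 + 15x^4 + 20x^3 + 15x^2 + 6x + 1
each image's coordinates form column j of the matrix


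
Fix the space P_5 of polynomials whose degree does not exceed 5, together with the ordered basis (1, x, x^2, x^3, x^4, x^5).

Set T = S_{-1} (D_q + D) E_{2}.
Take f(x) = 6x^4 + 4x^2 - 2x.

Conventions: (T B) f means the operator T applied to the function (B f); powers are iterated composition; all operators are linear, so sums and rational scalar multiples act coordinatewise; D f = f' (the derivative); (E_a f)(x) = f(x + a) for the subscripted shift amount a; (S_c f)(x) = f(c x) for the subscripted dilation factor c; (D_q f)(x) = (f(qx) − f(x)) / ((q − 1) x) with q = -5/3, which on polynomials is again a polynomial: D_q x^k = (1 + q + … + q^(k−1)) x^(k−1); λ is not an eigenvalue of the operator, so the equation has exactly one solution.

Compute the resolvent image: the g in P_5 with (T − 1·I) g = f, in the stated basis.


write g with unknown coordinates in the stated basis and equate coefficients in (T − 1·I) g = f
solving from the highest basis element down gives g = -6x^4 + (80/9)x^3 - (16516/81)x^2 + (95926/243)x - 246004/243
check: T g = (80/9)x^3 - (16192/81)x^2 + (95440/243)x - 246004/243
so T g − 1·g = 6x^4 + 4x^2 - 2x = f ✓

the image equals g(x) = -6x^4 + (80/9)x^3 - (16516/81)x^2 + (95926/243)x - 246004/243


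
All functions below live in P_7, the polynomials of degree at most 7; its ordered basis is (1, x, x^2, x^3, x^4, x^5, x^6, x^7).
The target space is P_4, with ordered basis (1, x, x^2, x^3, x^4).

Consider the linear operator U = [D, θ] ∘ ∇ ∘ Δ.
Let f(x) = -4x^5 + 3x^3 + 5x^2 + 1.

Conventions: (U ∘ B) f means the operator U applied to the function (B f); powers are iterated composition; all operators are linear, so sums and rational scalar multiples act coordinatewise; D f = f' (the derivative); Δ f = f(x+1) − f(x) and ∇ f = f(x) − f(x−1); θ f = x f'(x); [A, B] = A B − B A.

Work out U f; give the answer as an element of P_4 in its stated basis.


g(x) = -240x^2 - 22

Δ f = -20x^4 - 40x^3 - 31x^2 - x + 4
∇ Δ f = -80x^3 - 22x + 10
θ (∇ ∘ Δ) f = -240x^3 - 22x
D θ (∇ ∘ Δ) f = -720x^2 - 22
D (∇ ∘ Δ) f = -240x^2 - 22
θ D (∇ ∘ Δ) f = -480x^2
[D, θ] (∇ ∘ Δ) f = -240x^2 - 22


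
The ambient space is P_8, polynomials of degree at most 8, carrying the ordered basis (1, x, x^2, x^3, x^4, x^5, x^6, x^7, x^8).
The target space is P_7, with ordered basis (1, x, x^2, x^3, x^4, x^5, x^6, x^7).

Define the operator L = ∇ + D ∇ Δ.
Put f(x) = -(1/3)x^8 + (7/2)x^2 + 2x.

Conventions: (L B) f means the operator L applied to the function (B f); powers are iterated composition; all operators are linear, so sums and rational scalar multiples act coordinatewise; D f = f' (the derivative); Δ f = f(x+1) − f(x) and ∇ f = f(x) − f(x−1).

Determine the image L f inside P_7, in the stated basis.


∇ f = -(8/3)x^7 + (28/3)x^6 - (56/3)x^5 + (70/3)x^4 - (56/3)x^3 + (28/3)x^2 + (13/3)x - 7/6
Δ f = -(8/3)x^7 - (28/3)x^6 - (56/3)x^5 - (70/3)x^4 - (56/3)x^3 - (28/3)x^2 + (13/3)x + 31/6
∇ Δ f = -(56/3)x^6 - (140/3)x^4 - (56/3)x^2 + 19/3
D ∇ Δ f = -112x^5 - (560/3)x^3 - (112/3)x
(∇ + D ∇ Δ) f = -(8/3)x^7 + (28/3)x^6 - (392/3)x^5 + (70/3)x^4 - (616/3)x^3 + (28/3)x^2 - 33x - 7/6

the result is g(x) = -(8/3)x^7 + (28/3)x^6 - (392/3)x^5 + (70/3)x^4 - (616/3)x^3 + (28/3)x^2 - 33x - 7/6


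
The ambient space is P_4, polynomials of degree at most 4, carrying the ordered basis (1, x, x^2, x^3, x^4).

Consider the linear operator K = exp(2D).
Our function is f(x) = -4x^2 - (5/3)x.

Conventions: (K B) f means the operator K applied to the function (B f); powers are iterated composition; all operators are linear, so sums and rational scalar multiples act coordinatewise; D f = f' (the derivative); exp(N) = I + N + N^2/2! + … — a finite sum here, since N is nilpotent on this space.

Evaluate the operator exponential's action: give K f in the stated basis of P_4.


g(x) = -4x^2 - (53/3)x - 58/3

order-1 term: -16x - 10/3
order-2 term: -16
the series for exp(2D) f terminates at order 2
exp(2D) f = -4x^2 - (53/3)x - 58/3


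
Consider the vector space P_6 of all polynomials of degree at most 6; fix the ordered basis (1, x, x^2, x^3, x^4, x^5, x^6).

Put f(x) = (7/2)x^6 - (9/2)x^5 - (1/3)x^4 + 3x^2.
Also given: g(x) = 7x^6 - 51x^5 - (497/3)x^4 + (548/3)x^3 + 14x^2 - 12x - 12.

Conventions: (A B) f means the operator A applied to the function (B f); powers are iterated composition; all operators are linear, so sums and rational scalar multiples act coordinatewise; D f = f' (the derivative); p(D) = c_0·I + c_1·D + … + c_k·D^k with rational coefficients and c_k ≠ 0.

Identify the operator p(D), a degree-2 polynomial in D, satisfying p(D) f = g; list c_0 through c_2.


D^0 f = (7/2)x^6 - (9/2)x^5 - (1/3)x^4 + 3x^2
D^1 f = 21x^5 - (45/2)x^4 - (4/3)x^3 + 6x
D^2 f = 105x^4 - 90x^3 - 4x^2 + 6
matching coefficients of g against c_0 f + c_1 Df + … from the top degree down determines the c_i
solution: c_0 = 2, c_1 = -2, c_2 = -2

p(D) = 2·I − 2·D − 2·D^2, i.e. c_0 = 2, c_1 = -2, c_2 = -2


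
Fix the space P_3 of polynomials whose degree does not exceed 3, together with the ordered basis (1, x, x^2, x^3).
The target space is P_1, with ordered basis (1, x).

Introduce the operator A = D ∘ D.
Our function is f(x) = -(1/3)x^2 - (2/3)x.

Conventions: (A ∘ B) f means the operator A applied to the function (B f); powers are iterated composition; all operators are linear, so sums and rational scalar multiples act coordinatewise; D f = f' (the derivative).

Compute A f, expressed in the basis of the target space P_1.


the result is g(x) = -2/3

D f = -(2/3)x - 2/3
D D f = -2/3


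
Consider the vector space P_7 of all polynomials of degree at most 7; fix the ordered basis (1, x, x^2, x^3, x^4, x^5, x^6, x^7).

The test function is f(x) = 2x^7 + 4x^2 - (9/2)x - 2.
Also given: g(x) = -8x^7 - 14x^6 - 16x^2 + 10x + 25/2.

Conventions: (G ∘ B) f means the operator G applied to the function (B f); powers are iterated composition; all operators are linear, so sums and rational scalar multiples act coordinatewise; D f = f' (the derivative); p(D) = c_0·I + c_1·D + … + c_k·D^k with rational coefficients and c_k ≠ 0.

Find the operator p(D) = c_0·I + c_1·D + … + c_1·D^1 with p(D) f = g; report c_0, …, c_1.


p(D) = -4·I − D, i.e. c_0 = -4, c_1 = -1

D^0 f = 2x^7 + 4x^2 - (9/2)x - 2
D^1 f = 14x^6 + 8x - 9/2
matching coefficients of g against c_0 f + c_1 Df + … from the top degree down determines the c_i
solution: c_0 = -4, c_1 = -1


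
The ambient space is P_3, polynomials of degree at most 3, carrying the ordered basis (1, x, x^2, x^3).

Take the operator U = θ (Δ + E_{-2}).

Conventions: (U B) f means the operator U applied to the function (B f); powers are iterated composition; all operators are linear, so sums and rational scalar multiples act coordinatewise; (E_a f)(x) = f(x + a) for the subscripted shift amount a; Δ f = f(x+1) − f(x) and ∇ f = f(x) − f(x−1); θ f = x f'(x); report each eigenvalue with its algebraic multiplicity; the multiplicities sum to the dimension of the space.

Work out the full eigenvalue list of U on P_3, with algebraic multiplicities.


image of 1: 0
image of x: x
image of x^2: 2x^2 - 2x
image of x^3: 3x^3 - 6x^2 + 15x
the matrix is upper triangular; its diagonal is (0, 1, 2, 3)
for a triangular matrix the eigenvalues are the diagonal entries, with algebraic multiplicity their repetition count

λ = 0 (multiplicity 1), λ = 1 (multiplicity 1), λ = 2 (multiplicity 1), λ = 3 (multiplicity 1)


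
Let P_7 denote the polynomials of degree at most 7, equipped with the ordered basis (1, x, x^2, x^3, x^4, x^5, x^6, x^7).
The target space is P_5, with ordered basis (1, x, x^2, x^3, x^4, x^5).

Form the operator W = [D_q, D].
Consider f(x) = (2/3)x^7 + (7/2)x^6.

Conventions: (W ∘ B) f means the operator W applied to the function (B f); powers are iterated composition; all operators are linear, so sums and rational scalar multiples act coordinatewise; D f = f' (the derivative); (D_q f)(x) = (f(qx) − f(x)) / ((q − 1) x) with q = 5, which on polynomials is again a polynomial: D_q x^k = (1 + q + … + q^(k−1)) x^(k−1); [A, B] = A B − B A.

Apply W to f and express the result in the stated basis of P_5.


D f = (14/3)x^6 + 21x^5
D_q D f = 18228x^5 + 16401x^4
D_q f = (39062/3)x^6 + 13671x^5
D D_q f = 78124x^5 + 68355x^4
[D_q, D] f = -59896x^5 - 51954x^4

the image equals g(x) = -59896x^5 - 51954x^4


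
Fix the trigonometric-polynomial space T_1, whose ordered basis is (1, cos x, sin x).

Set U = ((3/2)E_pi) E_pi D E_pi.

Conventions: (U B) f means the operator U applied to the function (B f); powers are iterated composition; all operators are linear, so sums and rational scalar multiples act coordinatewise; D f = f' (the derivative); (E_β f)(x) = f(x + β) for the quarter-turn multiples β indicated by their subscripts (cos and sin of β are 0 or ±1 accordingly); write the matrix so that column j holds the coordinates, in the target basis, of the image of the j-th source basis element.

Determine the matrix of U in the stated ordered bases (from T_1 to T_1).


the matrix is [[0, 0, 0]; [0, 0, -3/2]; [0, 3/2, 0]] (rows listed top to bottom)

image of 1: 0
image of cos x: (3/2)sin x
image of sin x: -(3/2)cos x
each image's coordinates form column j of the matrix


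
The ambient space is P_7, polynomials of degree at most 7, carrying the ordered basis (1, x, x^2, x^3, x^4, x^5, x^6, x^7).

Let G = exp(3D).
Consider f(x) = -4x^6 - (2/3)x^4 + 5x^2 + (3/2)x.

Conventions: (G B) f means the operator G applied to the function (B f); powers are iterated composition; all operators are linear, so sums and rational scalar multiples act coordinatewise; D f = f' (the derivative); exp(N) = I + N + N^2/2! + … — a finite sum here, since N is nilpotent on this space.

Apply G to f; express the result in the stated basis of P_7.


order-1 term: -72x^5 - 8x^3 + 30x + 9/2
order-2 term: -540x^4 - 36x^2 + 45
order-3 term: -2160x^3 - 72x
order-4 term: -4860x^2 - 54
order-5 term: -5832x
order-6 term: -2916
the series for exp(3D) f terminates at order 6
exp(3D) f = -4x^6 - 72x^5 - (1622/3)x^4 - 2168x^3 - 4891x^2 - (11745/2)x - 5841/2

the image equals g(x) = -4x^6 - 72x^5 - (1622/3)x^4 - 2168x^3 - 4891x^2 - (11745/2)x - 5841/2


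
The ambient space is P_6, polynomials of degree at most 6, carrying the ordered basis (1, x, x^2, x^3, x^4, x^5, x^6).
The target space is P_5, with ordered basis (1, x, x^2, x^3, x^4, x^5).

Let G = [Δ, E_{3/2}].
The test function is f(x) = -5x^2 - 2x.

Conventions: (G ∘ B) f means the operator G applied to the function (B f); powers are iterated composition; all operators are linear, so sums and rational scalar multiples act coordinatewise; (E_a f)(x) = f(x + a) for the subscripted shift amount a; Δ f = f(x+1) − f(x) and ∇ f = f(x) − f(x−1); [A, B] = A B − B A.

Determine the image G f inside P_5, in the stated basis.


g(x) = 0

E_{3/2} f = -5x^2 - 17x - 57/4
Δ E_{3/2} f = -10x - 22
Δ f = -10x - 7
E_{3/2} Δ f = -10x - 22
[Δ, E_{3/2}] f = 0


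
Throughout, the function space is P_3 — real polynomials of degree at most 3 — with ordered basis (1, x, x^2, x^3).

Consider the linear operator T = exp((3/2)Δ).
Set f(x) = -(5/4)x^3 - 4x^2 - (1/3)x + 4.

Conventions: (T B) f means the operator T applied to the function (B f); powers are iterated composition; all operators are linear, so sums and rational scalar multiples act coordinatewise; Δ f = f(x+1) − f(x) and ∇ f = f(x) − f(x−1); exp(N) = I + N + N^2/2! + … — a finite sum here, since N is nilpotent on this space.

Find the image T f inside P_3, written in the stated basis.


order-1 term: -(45/8)x^2 - (141/8)x - 67/8
order-2 term: -(135/16)x - 279/16
order-3 term: -135/32
the series for exp((3/2)Δ) f terminates at order 3
exp((3/2)Δ) f = -(5/4)x^3 - (77/8)x^2 - (1267/48)x - 833/32

g(x) = -(5/4)x^3 - (77/8)x^2 - (1267/48)x - 833/32


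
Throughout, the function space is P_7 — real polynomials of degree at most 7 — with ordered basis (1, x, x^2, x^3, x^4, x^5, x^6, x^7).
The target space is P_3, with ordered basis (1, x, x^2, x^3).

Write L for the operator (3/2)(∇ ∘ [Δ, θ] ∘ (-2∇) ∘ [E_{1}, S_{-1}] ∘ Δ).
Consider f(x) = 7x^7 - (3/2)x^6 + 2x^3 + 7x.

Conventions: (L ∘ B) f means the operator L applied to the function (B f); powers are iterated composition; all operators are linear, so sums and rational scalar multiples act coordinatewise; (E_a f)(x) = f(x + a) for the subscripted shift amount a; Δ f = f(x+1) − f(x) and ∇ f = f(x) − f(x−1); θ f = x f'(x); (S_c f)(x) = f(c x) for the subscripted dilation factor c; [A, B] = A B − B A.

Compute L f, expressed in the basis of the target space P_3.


Δ f = 49x^6 + 138x^5 + (445/2)x^4 + 215x^3 + (261/2)x^2 + 46x + 29/2
S_{-1} Δ f = 49x^6 - 138x^5 + (445/2)x^4 - 215x^3 + (261/2)x^2 - 46x + 29/2
E_{1} S_{-1} Δ f = 49x^6 + 156x^5 + (535/2)x^4 + 275x^3 + (351/2)x^2 + 64x + 35/2
E_{1} Δ f = 49x^6 + 432x^5 + (3295/2)x^4 + 3465x^3 + (8451/2)x^2 + 2826x + 1631/2
S_{-1} E_{1} Δ f = 49x^6 - 432x^5 + (3295/2)x^4 - 3465x^3 + (8451/2)x^2 - 2826x + 1631/2
[E_{1}, S_{-1}] Δ f = 588x^5 - 1380x^4 + 3740x^3 - 4050x^2 + 2890x - 798
∇ [E_{1}, S_{-1}] Δ f = 2940x^4 - 11400x^3 + 25380x^2 - 27780x + 12648
(-2∇) [E_{1}, S_{-1}] Δ f = -5880x^4 + 22800x^3 - 50760x^2 + 55560x - 25296
θ ((-2∇) ∘ [E_{1}, S_{-1}] ∘ Δ) f = -23520x^4 + 68400x^3 - 101520x^2 + 55560x
Δ θ ((-2∇) ∘ [E_{1}, S_{-1}] ∘ Δ) f = -94080x^3 + 64080x^2 - 91920x - 1080
Δ ((-2∇) ∘ [E_{1}, S_{-1}] ∘ Δ) f = -23520x^3 + 33120x^2 - 56640x + 21720
θ Δ ((-2∇) ∘ [E_{1}, S_{-1}] ∘ Δ) f = -70560x^3 + 66240x^2 - 56640x
[Δ, θ] ((-2∇) ∘ [E_{1}, S_{-1}] ∘ Δ) f = -23520x^3 - 2160x^2 - 35280x - 1080
∇ [Δ, θ] ((-2∇) ∘ [E_{1}, S_{-1}] ∘ Δ) f = -70560x^2 + 66240x - 56640
((3/2)(∇ ∘ [Δ, θ] ∘ (-2∇) ∘ [E_{1}, S_{-1}] ∘ Δ)) f = -105840x^2 + 99360x - 84960

g(x) = -105840x^2 + 99360x - 84960


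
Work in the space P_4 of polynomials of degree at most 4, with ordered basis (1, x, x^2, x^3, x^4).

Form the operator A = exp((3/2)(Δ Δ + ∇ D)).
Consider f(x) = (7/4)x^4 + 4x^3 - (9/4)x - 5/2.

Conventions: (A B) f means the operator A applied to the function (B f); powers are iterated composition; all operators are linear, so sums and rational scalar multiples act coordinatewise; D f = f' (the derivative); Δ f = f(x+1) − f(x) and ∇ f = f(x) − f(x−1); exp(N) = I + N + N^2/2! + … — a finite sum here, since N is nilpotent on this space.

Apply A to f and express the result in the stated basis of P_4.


order-1 term: 63x^2 + (207/2)x + 261/4
order-2 term: 189
the series for exp((3/2)(Δ Δ + ∇ D)) f terminates at order 2
exp((3/2)(Δ Δ + ∇ D)) f = (7/4)x^4 + 4x^3 + 63x^2 + (405/4)x + 1007/4

g(x) = (7/4)x^4 + 4x^3 + 63x^2 + (405/4)x + 1007/4


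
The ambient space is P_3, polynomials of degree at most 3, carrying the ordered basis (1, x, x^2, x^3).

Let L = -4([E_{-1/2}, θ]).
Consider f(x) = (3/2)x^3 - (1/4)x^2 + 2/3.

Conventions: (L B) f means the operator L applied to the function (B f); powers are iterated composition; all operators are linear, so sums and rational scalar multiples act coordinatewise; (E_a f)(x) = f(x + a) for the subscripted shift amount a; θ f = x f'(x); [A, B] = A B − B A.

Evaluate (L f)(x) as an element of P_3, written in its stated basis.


θ f = (9/2)x^3 - (1/2)x^2
E_{-1/2} θ f = (9/2)x^3 - (29/4)x^2 + (31/8)x - 11/16
E_{-1/2} f = (3/2)x^3 - (5/2)x^2 + (11/8)x + 5/12
θ E_{-1/2} f = (9/2)x^3 - 5x^2 + (11/8)x
[E_{-1/2}, θ] f = -(9/4)x^2 + (5/2)x - 11/16
(-4([E_{-1/2}, θ])) f = 9x^2 - 10x + 11/4

the result is g(x) = 9x^2 - 10x + 11/4


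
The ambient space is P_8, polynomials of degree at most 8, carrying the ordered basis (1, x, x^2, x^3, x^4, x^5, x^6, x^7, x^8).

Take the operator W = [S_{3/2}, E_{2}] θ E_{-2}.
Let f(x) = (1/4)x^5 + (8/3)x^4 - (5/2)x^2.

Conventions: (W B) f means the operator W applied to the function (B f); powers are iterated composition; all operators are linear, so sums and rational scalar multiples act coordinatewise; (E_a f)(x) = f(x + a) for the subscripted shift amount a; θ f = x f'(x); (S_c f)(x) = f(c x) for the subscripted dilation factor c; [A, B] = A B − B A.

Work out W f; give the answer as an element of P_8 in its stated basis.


E_{-2} f = (1/4)x^5 + (1/6)x^4 - (34/3)x^3 + (83/2)x^2 - (166/3)x + 74/3
θ E_{-2} f = (5/4)x^5 + (2/3)x^4 - 34x^3 + 83x^2 - (166/3)x
E_{2} (θ E_{-2}) f = (5/4)x^5 + (79/6)x^4 + (64/3)x^3 - 5x^2 - 10x
S_{3/2} E_{2} (θ E_{-2}) f = (1215/128)x^5 + (2133/32)x^4 + 72x^3 - (45/4)x^2 - 15x
S_{3/2} (θ E_{-2}) f = (1215/128)x^5 + (27/8)x^4 - (459/4)x^3 + (747/4)x^2 - 83x
E_{2} S_{3/2} (θ E_{-2}) f = (1215/128)x^5 + (6291/64)x^4 + (4671/16)x^3 + (2709/8)x^2 + (1235/8)x + 83/4
[S_{3/2}, E_{2}] (θ E_{-2}) f = -(2025/64)x^4 - (3519/16)x^3 - (2799/8)x^2 - (1355/8)x - 83/4

the image equals g(x) = -(2025/64)x^4 - (3519/16)x^3 - (2799/8)x^2 - (1355/8)x - 83/4


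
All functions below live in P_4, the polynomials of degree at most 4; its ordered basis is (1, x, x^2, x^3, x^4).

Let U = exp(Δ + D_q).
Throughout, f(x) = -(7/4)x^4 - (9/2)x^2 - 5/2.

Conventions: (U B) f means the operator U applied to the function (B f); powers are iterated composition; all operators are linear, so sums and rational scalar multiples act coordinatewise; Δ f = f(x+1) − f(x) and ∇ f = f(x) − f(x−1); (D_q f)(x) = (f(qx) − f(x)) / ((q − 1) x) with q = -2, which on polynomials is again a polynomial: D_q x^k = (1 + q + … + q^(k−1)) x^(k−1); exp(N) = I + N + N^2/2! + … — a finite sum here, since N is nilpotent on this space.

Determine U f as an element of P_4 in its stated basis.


the image equals g(x) = -(7/4)x^4 + (7/4)x^3 - (39/4)x^2 - (99/8)x - 95/4

order-1 term: (7/4)x^3 - (21/2)x^2 - (23/2)x - 25/4
order-2 term: (21/4)x^2 - (21/8)x - 127/8
order-3 term: (7/4)x
order-4 term: 7/8
the series for exp(Δ + D_q) f terminates at order 4
exp(Δ + D_q) f = -(7/4)x^4 + (7/4)x^3 - (39/4)x^2 - (99/8)x - 95/4


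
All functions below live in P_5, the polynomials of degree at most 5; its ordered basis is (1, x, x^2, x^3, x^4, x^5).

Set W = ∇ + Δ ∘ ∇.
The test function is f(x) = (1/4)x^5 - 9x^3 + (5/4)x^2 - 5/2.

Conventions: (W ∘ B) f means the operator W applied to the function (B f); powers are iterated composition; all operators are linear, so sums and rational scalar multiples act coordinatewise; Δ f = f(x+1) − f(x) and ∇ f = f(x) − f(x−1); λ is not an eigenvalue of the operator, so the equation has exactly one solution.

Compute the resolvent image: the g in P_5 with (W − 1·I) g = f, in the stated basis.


g(x) = -(1/4)x^5 - (5/4)x^4 + (3/2)x^3 - (27/4)x^2 - (61/4)x - 39/2

write g with unknown coordinates in the stated basis and equate coefficients in (W − 1·I) g = f
solving from the highest basis element down gives g = -(1/4)x^5 - (5/4)x^4 + (3/2)x^3 - (27/4)x^2 - (61/4)x - 39/2
check: W g = -(5/4)x^4 - (15/2)x^3 - (11/2)x^2 - (61/4)x - 22
so W g − 1·g = (1/4)x^5 - 9x^3 + (5/4)x^2 - 5/2 = f ✓


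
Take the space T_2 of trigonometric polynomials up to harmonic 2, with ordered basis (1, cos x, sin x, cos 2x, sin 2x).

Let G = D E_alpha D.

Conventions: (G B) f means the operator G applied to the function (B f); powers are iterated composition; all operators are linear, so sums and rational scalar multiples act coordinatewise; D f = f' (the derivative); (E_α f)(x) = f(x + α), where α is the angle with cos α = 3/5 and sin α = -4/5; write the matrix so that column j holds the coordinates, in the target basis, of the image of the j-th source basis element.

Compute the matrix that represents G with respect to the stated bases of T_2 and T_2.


image of 1: 0
image of cos x: -(3/5)cos x - (4/5)sin x
image of sin x: (4/5)cos x - (3/5)sin x
image of cos 2x: (28/25)cos 2x - (96/25)sin 2x
image of sin 2x: (96/25)cos 2x + (28/25)sin 2x
each image's coordinates form column j of the matrix

the matrix is [[0, 0, 0, 0, 0]; [0, -3/5, 4/5, 0, 0]; [0, -4/5, -3/5, 0, 0]; [0, 0, 0, 28/25, 96/25]; [0, 0, 0, -96/25, 28/25]] (rows listed top to bottom)
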